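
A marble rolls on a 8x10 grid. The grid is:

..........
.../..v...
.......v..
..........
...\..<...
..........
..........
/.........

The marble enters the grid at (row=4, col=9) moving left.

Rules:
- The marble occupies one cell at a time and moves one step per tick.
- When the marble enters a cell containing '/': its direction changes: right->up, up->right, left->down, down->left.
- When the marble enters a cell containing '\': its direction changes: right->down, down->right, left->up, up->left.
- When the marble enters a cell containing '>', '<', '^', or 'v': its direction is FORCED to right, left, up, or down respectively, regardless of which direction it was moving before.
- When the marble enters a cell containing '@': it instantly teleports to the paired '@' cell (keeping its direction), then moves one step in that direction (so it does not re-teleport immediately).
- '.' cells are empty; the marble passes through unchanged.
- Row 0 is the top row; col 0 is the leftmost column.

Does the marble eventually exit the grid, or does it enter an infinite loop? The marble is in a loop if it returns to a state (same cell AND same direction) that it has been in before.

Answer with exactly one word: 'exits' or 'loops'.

Step 1: enter (4,9), '.' pass, move left to (4,8)
Step 2: enter (4,8), '.' pass, move left to (4,7)
Step 3: enter (4,7), '.' pass, move left to (4,6)
Step 4: enter (4,6), '<' forces left->left, move left to (4,5)
Step 5: enter (4,5), '.' pass, move left to (4,4)
Step 6: enter (4,4), '.' pass, move left to (4,3)
Step 7: enter (4,3), '\' deflects left->up, move up to (3,3)
Step 8: enter (3,3), '.' pass, move up to (2,3)
Step 9: enter (2,3), '.' pass, move up to (1,3)
Step 10: enter (1,3), '/' deflects up->right, move right to (1,4)
Step 11: enter (1,4), '.' pass, move right to (1,5)
Step 12: enter (1,5), '.' pass, move right to (1,6)
Step 13: enter (1,6), 'v' forces right->down, move down to (2,6)
Step 14: enter (2,6), '.' pass, move down to (3,6)
Step 15: enter (3,6), '.' pass, move down to (4,6)
Step 16: enter (4,6), '<' forces down->left, move left to (4,5)
Step 17: at (4,5) dir=left — LOOP DETECTED (seen before)

Answer: loops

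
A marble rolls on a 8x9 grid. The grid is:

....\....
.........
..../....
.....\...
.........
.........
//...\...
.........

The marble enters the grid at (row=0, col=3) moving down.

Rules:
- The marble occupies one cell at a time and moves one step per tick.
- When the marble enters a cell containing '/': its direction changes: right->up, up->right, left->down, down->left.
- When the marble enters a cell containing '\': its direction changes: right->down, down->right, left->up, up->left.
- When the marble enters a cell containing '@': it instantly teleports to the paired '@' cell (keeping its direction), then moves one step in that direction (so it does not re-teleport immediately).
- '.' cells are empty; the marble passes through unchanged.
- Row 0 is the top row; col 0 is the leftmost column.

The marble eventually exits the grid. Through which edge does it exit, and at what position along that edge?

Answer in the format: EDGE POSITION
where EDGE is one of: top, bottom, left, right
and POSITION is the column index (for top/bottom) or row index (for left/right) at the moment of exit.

Answer: bottom 3

Derivation:
Step 1: enter (0,3), '.' pass, move down to (1,3)
Step 2: enter (1,3), '.' pass, move down to (2,3)
Step 3: enter (2,3), '.' pass, move down to (3,3)
Step 4: enter (3,3), '.' pass, move down to (4,3)
Step 5: enter (4,3), '.' pass, move down to (5,3)
Step 6: enter (5,3), '.' pass, move down to (6,3)
Step 7: enter (6,3), '.' pass, move down to (7,3)
Step 8: enter (7,3), '.' pass, move down to (8,3)
Step 9: at (8,3) — EXIT via bottom edge, pos 3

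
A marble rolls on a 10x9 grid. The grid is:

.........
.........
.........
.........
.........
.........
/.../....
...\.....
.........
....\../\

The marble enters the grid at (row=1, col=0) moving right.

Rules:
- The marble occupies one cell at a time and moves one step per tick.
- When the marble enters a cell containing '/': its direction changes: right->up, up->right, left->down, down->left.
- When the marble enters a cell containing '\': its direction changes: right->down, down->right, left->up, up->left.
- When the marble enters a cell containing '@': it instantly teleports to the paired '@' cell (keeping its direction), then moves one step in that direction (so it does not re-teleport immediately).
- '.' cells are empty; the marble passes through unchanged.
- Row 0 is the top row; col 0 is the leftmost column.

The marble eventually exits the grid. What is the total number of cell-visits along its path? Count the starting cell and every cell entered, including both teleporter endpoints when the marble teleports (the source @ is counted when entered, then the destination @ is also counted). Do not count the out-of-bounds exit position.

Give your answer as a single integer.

Answer: 9

Derivation:
Step 1: enter (1,0), '.' pass, move right to (1,1)
Step 2: enter (1,1), '.' pass, move right to (1,2)
Step 3: enter (1,2), '.' pass, move right to (1,3)
Step 4: enter (1,3), '.' pass, move right to (1,4)
Step 5: enter (1,4), '.' pass, move right to (1,5)
Step 6: enter (1,5), '.' pass, move right to (1,6)
Step 7: enter (1,6), '.' pass, move right to (1,7)
Step 8: enter (1,7), '.' pass, move right to (1,8)
Step 9: enter (1,8), '.' pass, move right to (1,9)
Step 10: at (1,9) — EXIT via right edge, pos 1
Path length (cell visits): 9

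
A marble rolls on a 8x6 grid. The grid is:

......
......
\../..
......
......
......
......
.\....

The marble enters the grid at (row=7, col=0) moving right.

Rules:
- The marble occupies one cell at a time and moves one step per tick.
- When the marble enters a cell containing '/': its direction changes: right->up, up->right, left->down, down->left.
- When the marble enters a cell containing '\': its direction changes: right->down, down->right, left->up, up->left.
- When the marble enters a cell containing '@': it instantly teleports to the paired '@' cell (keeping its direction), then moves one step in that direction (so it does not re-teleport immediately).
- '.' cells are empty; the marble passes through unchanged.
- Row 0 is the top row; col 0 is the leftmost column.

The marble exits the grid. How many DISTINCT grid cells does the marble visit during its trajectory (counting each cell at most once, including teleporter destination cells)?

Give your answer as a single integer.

Answer: 2

Derivation:
Step 1: enter (7,0), '.' pass, move right to (7,1)
Step 2: enter (7,1), '\' deflects right->down, move down to (8,1)
Step 3: at (8,1) — EXIT via bottom edge, pos 1
Distinct cells visited: 2 (path length 2)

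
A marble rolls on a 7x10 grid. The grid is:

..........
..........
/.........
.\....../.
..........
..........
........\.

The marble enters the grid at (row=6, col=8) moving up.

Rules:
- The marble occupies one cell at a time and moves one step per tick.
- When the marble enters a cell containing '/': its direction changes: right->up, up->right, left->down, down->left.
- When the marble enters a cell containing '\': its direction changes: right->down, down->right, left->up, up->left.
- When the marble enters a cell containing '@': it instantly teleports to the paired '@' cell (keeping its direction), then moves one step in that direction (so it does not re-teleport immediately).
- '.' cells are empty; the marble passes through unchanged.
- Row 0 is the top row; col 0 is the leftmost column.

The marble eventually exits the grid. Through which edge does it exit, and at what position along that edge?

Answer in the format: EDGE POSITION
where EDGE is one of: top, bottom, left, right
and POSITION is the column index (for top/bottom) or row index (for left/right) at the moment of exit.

Answer: left 6

Derivation:
Step 1: enter (6,8), '\' deflects up->left, move left to (6,7)
Step 2: enter (6,7), '.' pass, move left to (6,6)
Step 3: enter (6,6), '.' pass, move left to (6,5)
Step 4: enter (6,5), '.' pass, move left to (6,4)
Step 5: enter (6,4), '.' pass, move left to (6,3)
Step 6: enter (6,3), '.' pass, move left to (6,2)
Step 7: enter (6,2), '.' pass, move left to (6,1)
Step 8: enter (6,1), '.' pass, move left to (6,0)
Step 9: enter (6,0), '.' pass, move left to (6,-1)
Step 10: at (6,-1) — EXIT via left edge, pos 6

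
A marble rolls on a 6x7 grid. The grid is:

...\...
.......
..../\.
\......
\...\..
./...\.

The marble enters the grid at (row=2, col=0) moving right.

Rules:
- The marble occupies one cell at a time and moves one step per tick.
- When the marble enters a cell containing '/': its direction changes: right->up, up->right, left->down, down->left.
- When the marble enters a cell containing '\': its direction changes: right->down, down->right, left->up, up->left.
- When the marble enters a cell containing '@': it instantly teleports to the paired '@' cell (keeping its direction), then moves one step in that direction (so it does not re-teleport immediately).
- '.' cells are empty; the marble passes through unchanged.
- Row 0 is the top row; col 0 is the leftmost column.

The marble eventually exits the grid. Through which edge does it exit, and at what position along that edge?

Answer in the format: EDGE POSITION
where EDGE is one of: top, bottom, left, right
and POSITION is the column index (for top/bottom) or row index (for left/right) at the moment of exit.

Answer: top 4

Derivation:
Step 1: enter (2,0), '.' pass, move right to (2,1)
Step 2: enter (2,1), '.' pass, move right to (2,2)
Step 3: enter (2,2), '.' pass, move right to (2,3)
Step 4: enter (2,3), '.' pass, move right to (2,4)
Step 5: enter (2,4), '/' deflects right->up, move up to (1,4)
Step 6: enter (1,4), '.' pass, move up to (0,4)
Step 7: enter (0,4), '.' pass, move up to (-1,4)
Step 8: at (-1,4) — EXIT via top edge, pos 4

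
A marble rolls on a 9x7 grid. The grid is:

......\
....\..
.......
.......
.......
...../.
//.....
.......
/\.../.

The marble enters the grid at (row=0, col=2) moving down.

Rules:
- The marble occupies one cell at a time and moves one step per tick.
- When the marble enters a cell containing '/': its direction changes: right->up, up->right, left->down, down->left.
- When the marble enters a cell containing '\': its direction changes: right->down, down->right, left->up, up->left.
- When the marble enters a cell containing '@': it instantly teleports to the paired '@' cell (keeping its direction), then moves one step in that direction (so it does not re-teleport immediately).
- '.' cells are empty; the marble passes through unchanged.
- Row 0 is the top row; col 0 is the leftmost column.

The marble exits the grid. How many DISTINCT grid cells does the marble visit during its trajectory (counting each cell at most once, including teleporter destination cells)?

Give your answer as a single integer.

Step 1: enter (0,2), '.' pass, move down to (1,2)
Step 2: enter (1,2), '.' pass, move down to (2,2)
Step 3: enter (2,2), '.' pass, move down to (3,2)
Step 4: enter (3,2), '.' pass, move down to (4,2)
Step 5: enter (4,2), '.' pass, move down to (5,2)
Step 6: enter (5,2), '.' pass, move down to (6,2)
Step 7: enter (6,2), '.' pass, move down to (7,2)
Step 8: enter (7,2), '.' pass, move down to (8,2)
Step 9: enter (8,2), '.' pass, move down to (9,2)
Step 10: at (9,2) — EXIT via bottom edge, pos 2
Distinct cells visited: 9 (path length 9)

Answer: 9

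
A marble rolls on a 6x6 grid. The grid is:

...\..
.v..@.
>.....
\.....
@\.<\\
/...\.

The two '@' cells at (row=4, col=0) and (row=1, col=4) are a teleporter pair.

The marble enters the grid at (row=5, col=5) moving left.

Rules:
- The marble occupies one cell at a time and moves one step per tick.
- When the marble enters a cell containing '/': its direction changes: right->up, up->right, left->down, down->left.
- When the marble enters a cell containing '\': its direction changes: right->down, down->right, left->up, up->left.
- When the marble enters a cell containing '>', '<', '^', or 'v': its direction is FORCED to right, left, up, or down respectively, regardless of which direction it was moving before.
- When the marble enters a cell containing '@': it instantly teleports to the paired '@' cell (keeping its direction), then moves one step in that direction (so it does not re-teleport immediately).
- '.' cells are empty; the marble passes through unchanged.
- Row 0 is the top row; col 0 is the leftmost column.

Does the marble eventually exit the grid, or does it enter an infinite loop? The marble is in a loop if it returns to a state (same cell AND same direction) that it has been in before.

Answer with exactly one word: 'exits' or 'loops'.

Answer: loops

Derivation:
Step 1: enter (5,5), '.' pass, move left to (5,4)
Step 2: enter (5,4), '\' deflects left->up, move up to (4,4)
Step 3: enter (4,4), '\' deflects up->left, move left to (4,3)
Step 4: enter (4,3), '<' forces left->left, move left to (4,2)
Step 5: enter (4,2), '.' pass, move left to (4,1)
Step 6: enter (4,1), '\' deflects left->up, move up to (3,1)
Step 7: enter (3,1), '.' pass, move up to (2,1)
Step 8: enter (2,1), '.' pass, move up to (1,1)
Step 9: enter (1,1), 'v' forces up->down, move down to (2,1)
Step 10: enter (2,1), '.' pass, move down to (3,1)
Step 11: enter (3,1), '.' pass, move down to (4,1)
Step 12: enter (4,1), '\' deflects down->right, move right to (4,2)
Step 13: enter (4,2), '.' pass, move right to (4,3)
Step 14: enter (4,3), '<' forces right->left, move left to (4,2)
Step 15: at (4,2) dir=left — LOOP DETECTED (seen before)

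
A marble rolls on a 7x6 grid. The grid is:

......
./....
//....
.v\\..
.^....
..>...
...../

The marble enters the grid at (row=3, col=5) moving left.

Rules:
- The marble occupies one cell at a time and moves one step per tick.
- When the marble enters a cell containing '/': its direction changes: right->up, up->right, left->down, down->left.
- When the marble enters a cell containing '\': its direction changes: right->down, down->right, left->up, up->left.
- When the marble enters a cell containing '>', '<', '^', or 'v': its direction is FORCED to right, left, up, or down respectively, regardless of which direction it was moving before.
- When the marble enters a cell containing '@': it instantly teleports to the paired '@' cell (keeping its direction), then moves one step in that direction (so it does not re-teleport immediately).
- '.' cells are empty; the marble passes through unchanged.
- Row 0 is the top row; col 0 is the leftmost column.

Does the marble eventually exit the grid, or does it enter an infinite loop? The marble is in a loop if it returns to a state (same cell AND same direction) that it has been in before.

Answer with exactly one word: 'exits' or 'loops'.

Step 1: enter (3,5), '.' pass, move left to (3,4)
Step 2: enter (3,4), '.' pass, move left to (3,3)
Step 3: enter (3,3), '\' deflects left->up, move up to (2,3)
Step 4: enter (2,3), '.' pass, move up to (1,3)
Step 5: enter (1,3), '.' pass, move up to (0,3)
Step 6: enter (0,3), '.' pass, move up to (-1,3)
Step 7: at (-1,3) — EXIT via top edge, pos 3

Answer: exits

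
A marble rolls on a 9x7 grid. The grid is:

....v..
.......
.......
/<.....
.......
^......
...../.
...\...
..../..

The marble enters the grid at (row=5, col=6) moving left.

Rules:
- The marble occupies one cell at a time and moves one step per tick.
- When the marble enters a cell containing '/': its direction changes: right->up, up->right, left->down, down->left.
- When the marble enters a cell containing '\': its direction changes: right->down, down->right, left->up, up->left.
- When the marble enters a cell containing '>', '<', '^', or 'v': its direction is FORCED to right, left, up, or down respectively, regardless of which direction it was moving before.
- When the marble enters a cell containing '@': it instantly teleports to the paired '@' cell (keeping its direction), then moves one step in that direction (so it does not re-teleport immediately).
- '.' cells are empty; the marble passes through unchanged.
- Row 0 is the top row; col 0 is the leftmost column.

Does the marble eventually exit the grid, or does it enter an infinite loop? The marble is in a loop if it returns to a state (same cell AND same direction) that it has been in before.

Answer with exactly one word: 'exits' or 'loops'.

Step 1: enter (5,6), '.' pass, move left to (5,5)
Step 2: enter (5,5), '.' pass, move left to (5,4)
Step 3: enter (5,4), '.' pass, move left to (5,3)
Step 4: enter (5,3), '.' pass, move left to (5,2)
Step 5: enter (5,2), '.' pass, move left to (5,1)
Step 6: enter (5,1), '.' pass, move left to (5,0)
Step 7: enter (5,0), '^' forces left->up, move up to (4,0)
Step 8: enter (4,0), '.' pass, move up to (3,0)
Step 9: enter (3,0), '/' deflects up->right, move right to (3,1)
Step 10: enter (3,1), '<' forces right->left, move left to (3,0)
Step 11: enter (3,0), '/' deflects left->down, move down to (4,0)
Step 12: enter (4,0), '.' pass, move down to (5,0)
Step 13: enter (5,0), '^' forces down->up, move up to (4,0)
Step 14: at (4,0) dir=up — LOOP DETECTED (seen before)

Answer: loops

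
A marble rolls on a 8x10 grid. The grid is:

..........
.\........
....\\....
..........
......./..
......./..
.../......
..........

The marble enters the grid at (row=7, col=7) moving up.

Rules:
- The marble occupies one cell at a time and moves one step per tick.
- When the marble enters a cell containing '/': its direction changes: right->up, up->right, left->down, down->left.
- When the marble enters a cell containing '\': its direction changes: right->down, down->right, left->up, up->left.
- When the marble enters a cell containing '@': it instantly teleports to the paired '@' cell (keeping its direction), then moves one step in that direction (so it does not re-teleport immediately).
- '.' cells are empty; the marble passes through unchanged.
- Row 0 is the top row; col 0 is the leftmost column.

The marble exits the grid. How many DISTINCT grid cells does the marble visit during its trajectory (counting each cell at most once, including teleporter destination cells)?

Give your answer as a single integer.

Answer: 5

Derivation:
Step 1: enter (7,7), '.' pass, move up to (6,7)
Step 2: enter (6,7), '.' pass, move up to (5,7)
Step 3: enter (5,7), '/' deflects up->right, move right to (5,8)
Step 4: enter (5,8), '.' pass, move right to (5,9)
Step 5: enter (5,9), '.' pass, move right to (5,10)
Step 6: at (5,10) — EXIT via right edge, pos 5
Distinct cells visited: 5 (path length 5)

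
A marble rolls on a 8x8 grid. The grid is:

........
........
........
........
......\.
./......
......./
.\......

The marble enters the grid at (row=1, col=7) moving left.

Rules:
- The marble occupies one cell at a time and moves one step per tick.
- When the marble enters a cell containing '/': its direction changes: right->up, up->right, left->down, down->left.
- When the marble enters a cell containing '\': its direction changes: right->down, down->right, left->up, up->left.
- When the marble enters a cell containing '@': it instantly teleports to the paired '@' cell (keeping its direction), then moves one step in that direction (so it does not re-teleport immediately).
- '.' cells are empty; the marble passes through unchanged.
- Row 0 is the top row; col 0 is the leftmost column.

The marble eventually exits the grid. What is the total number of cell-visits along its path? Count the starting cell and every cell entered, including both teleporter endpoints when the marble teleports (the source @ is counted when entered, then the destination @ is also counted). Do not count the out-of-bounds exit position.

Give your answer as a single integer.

Answer: 8

Derivation:
Step 1: enter (1,7), '.' pass, move left to (1,6)
Step 2: enter (1,6), '.' pass, move left to (1,5)
Step 3: enter (1,5), '.' pass, move left to (1,4)
Step 4: enter (1,4), '.' pass, move left to (1,3)
Step 5: enter (1,3), '.' pass, move left to (1,2)
Step 6: enter (1,2), '.' pass, move left to (1,1)
Step 7: enter (1,1), '.' pass, move left to (1,0)
Step 8: enter (1,0), '.' pass, move left to (1,-1)
Step 9: at (1,-1) — EXIT via left edge, pos 1
Path length (cell visits): 8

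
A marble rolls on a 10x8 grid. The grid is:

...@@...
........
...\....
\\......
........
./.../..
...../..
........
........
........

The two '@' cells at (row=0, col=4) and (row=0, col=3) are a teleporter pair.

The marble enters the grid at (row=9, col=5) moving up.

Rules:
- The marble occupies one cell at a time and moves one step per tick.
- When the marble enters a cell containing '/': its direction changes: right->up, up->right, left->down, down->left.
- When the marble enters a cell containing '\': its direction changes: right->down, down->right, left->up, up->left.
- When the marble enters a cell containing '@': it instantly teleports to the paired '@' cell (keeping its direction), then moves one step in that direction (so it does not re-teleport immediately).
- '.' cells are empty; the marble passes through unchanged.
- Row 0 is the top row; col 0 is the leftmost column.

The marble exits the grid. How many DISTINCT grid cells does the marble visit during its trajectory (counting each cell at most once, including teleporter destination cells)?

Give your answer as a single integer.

Step 1: enter (9,5), '.' pass, move up to (8,5)
Step 2: enter (8,5), '.' pass, move up to (7,5)
Step 3: enter (7,5), '.' pass, move up to (6,5)
Step 4: enter (6,5), '/' deflects up->right, move right to (6,6)
Step 5: enter (6,6), '.' pass, move right to (6,7)
Step 6: enter (6,7), '.' pass, move right to (6,8)
Step 7: at (6,8) — EXIT via right edge, pos 6
Distinct cells visited: 6 (path length 6)

Answer: 6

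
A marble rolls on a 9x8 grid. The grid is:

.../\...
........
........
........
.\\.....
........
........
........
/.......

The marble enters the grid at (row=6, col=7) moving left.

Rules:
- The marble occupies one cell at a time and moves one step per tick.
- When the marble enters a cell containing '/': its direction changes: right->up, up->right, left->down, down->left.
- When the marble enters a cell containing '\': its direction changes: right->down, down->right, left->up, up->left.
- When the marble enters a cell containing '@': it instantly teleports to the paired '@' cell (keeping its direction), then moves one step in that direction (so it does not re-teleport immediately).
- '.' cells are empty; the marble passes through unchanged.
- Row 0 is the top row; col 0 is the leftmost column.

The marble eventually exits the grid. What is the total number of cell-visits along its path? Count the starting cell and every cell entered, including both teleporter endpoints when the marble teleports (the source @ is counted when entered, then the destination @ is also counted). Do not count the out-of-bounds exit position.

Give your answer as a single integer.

Step 1: enter (6,7), '.' pass, move left to (6,6)
Step 2: enter (6,6), '.' pass, move left to (6,5)
Step 3: enter (6,5), '.' pass, move left to (6,4)
Step 4: enter (6,4), '.' pass, move left to (6,3)
Step 5: enter (6,3), '.' pass, move left to (6,2)
Step 6: enter (6,2), '.' pass, move left to (6,1)
Step 7: enter (6,1), '.' pass, move left to (6,0)
Step 8: enter (6,0), '.' pass, move left to (6,-1)
Step 9: at (6,-1) — EXIT via left edge, pos 6
Path length (cell visits): 8

Answer: 8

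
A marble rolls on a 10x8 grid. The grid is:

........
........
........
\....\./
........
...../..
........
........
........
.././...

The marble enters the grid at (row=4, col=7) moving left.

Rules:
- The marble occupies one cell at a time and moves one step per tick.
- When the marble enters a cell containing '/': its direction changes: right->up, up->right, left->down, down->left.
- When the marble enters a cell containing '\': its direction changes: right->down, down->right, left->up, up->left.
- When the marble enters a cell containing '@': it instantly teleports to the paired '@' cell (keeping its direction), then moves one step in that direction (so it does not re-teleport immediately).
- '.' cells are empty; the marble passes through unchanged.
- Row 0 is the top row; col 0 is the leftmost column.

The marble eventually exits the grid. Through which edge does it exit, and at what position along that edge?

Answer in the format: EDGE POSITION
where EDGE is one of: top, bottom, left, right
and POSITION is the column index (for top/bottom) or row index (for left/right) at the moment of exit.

Answer: left 4

Derivation:
Step 1: enter (4,7), '.' pass, move left to (4,6)
Step 2: enter (4,6), '.' pass, move left to (4,5)
Step 3: enter (4,5), '.' pass, move left to (4,4)
Step 4: enter (4,4), '.' pass, move left to (4,3)
Step 5: enter (4,3), '.' pass, move left to (4,2)
Step 6: enter (4,2), '.' pass, move left to (4,1)
Step 7: enter (4,1), '.' pass, move left to (4,0)
Step 8: enter (4,0), '.' pass, move left to (4,-1)
Step 9: at (4,-1) — EXIT via left edge, pos 4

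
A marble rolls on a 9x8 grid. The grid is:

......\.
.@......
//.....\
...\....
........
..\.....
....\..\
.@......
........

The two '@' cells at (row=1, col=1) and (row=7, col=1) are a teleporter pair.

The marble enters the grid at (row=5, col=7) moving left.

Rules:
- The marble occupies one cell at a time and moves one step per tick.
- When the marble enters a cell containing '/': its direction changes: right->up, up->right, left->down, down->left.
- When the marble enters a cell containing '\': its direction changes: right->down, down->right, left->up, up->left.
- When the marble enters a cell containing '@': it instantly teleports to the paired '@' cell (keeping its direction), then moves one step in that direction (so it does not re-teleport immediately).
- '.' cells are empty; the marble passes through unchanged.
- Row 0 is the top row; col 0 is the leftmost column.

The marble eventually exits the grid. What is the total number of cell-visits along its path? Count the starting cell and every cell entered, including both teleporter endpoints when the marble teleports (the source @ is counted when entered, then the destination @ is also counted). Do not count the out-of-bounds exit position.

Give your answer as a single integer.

Step 1: enter (5,7), '.' pass, move left to (5,6)
Step 2: enter (5,6), '.' pass, move left to (5,5)
Step 3: enter (5,5), '.' pass, move left to (5,4)
Step 4: enter (5,4), '.' pass, move left to (5,3)
Step 5: enter (5,3), '.' pass, move left to (5,2)
Step 6: enter (5,2), '\' deflects left->up, move up to (4,2)
Step 7: enter (4,2), '.' pass, move up to (3,2)
Step 8: enter (3,2), '.' pass, move up to (2,2)
Step 9: enter (2,2), '.' pass, move up to (1,2)
Step 10: enter (1,2), '.' pass, move up to (0,2)
Step 11: enter (0,2), '.' pass, move up to (-1,2)
Step 12: at (-1,2) — EXIT via top edge, pos 2
Path length (cell visits): 11

Answer: 11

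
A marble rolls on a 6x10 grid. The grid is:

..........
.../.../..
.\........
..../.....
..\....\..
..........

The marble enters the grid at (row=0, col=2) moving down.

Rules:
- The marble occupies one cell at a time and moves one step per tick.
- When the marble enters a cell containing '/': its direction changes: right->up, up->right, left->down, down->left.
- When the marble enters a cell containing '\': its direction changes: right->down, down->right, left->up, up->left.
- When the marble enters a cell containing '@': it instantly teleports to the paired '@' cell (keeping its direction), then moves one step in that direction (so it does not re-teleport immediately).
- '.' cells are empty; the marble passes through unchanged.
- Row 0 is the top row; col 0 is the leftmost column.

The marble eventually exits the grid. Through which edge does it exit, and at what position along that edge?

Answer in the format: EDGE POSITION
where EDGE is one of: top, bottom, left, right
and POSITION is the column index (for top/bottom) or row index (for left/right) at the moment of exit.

Answer: bottom 7

Derivation:
Step 1: enter (0,2), '.' pass, move down to (1,2)
Step 2: enter (1,2), '.' pass, move down to (2,2)
Step 3: enter (2,2), '.' pass, move down to (3,2)
Step 4: enter (3,2), '.' pass, move down to (4,2)
Step 5: enter (4,2), '\' deflects down->right, move right to (4,3)
Step 6: enter (4,3), '.' pass, move right to (4,4)
Step 7: enter (4,4), '.' pass, move right to (4,5)
Step 8: enter (4,5), '.' pass, move right to (4,6)
Step 9: enter (4,6), '.' pass, move right to (4,7)
Step 10: enter (4,7), '\' deflects right->down, move down to (5,7)
Step 11: enter (5,7), '.' pass, move down to (6,7)
Step 12: at (6,7) — EXIT via bottom edge, pos 7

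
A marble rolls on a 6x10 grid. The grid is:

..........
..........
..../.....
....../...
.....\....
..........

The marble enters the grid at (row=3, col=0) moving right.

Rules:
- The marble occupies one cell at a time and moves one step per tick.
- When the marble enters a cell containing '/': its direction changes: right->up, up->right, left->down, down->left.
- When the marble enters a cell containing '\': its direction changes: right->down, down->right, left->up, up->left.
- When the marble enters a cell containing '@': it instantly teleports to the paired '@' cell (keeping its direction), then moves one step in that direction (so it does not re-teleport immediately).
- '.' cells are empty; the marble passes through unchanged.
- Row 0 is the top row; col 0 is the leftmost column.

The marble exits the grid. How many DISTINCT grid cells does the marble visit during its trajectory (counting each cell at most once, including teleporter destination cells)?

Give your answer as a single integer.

Answer: 10

Derivation:
Step 1: enter (3,0), '.' pass, move right to (3,1)
Step 2: enter (3,1), '.' pass, move right to (3,2)
Step 3: enter (3,2), '.' pass, move right to (3,3)
Step 4: enter (3,3), '.' pass, move right to (3,4)
Step 5: enter (3,4), '.' pass, move right to (3,5)
Step 6: enter (3,5), '.' pass, move right to (3,6)
Step 7: enter (3,6), '/' deflects right->up, move up to (2,6)
Step 8: enter (2,6), '.' pass, move up to (1,6)
Step 9: enter (1,6), '.' pass, move up to (0,6)
Step 10: enter (0,6), '.' pass, move up to (-1,6)
Step 11: at (-1,6) — EXIT via top edge, pos 6
Distinct cells visited: 10 (path length 10)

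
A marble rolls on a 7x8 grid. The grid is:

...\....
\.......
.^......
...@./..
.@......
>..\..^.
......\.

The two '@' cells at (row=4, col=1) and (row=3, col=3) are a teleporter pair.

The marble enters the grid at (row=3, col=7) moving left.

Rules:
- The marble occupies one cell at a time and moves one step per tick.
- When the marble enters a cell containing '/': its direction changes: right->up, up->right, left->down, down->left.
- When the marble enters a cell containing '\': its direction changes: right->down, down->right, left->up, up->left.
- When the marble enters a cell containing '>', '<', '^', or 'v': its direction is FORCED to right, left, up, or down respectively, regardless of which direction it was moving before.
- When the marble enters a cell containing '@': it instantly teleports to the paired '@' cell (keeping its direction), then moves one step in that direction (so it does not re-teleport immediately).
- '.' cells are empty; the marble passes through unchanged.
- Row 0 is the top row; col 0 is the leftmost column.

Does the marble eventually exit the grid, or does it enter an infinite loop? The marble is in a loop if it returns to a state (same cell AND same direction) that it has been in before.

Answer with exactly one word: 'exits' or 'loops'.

Step 1: enter (3,7), '.' pass, move left to (3,6)
Step 2: enter (3,6), '.' pass, move left to (3,5)
Step 3: enter (3,5), '/' deflects left->down, move down to (4,5)
Step 4: enter (4,5), '.' pass, move down to (5,5)
Step 5: enter (5,5), '.' pass, move down to (6,5)
Step 6: enter (6,5), '.' pass, move down to (7,5)
Step 7: at (7,5) — EXIT via bottom edge, pos 5

Answer: exits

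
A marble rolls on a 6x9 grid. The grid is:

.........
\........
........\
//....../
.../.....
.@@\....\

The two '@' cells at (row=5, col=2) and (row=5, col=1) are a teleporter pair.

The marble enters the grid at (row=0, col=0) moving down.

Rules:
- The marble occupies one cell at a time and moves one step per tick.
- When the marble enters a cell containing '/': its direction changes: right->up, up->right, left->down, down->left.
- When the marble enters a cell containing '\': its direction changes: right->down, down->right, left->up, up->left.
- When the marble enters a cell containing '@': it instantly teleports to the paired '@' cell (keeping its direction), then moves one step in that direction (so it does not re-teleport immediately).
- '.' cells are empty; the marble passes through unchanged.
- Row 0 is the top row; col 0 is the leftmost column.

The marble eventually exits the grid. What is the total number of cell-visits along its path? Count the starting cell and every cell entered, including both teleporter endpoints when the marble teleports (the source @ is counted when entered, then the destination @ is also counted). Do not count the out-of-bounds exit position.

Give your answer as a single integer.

Answer: 10

Derivation:
Step 1: enter (0,0), '.' pass, move down to (1,0)
Step 2: enter (1,0), '\' deflects down->right, move right to (1,1)
Step 3: enter (1,1), '.' pass, move right to (1,2)
Step 4: enter (1,2), '.' pass, move right to (1,3)
Step 5: enter (1,3), '.' pass, move right to (1,4)
Step 6: enter (1,4), '.' pass, move right to (1,5)
Step 7: enter (1,5), '.' pass, move right to (1,6)
Step 8: enter (1,6), '.' pass, move right to (1,7)
Step 9: enter (1,7), '.' pass, move right to (1,8)
Step 10: enter (1,8), '.' pass, move right to (1,9)
Step 11: at (1,9) — EXIT via right edge, pos 1
Path length (cell visits): 10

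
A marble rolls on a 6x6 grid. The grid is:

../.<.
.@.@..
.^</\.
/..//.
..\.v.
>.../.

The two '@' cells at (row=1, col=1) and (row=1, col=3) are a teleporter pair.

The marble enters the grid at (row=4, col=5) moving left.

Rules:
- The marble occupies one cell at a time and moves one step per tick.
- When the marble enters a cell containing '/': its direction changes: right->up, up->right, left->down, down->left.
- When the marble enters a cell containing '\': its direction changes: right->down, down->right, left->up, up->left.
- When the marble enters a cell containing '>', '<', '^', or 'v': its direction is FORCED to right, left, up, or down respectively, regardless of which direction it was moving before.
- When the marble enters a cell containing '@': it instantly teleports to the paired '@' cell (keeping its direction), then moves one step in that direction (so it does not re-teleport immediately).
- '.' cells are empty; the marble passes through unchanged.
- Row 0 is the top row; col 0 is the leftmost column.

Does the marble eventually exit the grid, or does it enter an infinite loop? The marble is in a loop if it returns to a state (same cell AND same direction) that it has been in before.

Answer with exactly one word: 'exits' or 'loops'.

Answer: loops

Derivation:
Step 1: enter (4,5), '.' pass, move left to (4,4)
Step 2: enter (4,4), 'v' forces left->down, move down to (5,4)
Step 3: enter (5,4), '/' deflects down->left, move left to (5,3)
Step 4: enter (5,3), '.' pass, move left to (5,2)
Step 5: enter (5,2), '.' pass, move left to (5,1)
Step 6: enter (5,1), '.' pass, move left to (5,0)
Step 7: enter (5,0), '>' forces left->right, move right to (5,1)
Step 8: enter (5,1), '.' pass, move right to (5,2)
Step 9: enter (5,2), '.' pass, move right to (5,3)
Step 10: enter (5,3), '.' pass, move right to (5,4)
Step 11: enter (5,4), '/' deflects right->up, move up to (4,4)
Step 12: enter (4,4), 'v' forces up->down, move down to (5,4)
Step 13: at (5,4) dir=down — LOOP DETECTED (seen before)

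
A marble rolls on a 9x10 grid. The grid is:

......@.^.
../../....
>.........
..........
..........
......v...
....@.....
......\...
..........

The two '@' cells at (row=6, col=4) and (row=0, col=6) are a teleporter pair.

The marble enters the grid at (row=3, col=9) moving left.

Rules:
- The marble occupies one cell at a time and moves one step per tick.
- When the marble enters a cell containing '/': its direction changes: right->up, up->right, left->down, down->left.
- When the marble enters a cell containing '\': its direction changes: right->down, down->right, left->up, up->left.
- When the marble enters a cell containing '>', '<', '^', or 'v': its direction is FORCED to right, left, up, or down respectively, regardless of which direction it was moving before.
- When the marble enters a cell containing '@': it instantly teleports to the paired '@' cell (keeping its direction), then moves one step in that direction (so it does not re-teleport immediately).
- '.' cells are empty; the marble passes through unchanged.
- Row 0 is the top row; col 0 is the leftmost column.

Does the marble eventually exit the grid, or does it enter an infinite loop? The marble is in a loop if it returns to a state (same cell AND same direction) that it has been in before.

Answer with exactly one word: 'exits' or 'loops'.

Step 1: enter (3,9), '.' pass, move left to (3,8)
Step 2: enter (3,8), '.' pass, move left to (3,7)
Step 3: enter (3,7), '.' pass, move left to (3,6)
Step 4: enter (3,6), '.' pass, move left to (3,5)
Step 5: enter (3,5), '.' pass, move left to (3,4)
Step 6: enter (3,4), '.' pass, move left to (3,3)
Step 7: enter (3,3), '.' pass, move left to (3,2)
Step 8: enter (3,2), '.' pass, move left to (3,1)
Step 9: enter (3,1), '.' pass, move left to (3,0)
Step 10: enter (3,0), '.' pass, move left to (3,-1)
Step 11: at (3,-1) — EXIT via left edge, pos 3

Answer: exits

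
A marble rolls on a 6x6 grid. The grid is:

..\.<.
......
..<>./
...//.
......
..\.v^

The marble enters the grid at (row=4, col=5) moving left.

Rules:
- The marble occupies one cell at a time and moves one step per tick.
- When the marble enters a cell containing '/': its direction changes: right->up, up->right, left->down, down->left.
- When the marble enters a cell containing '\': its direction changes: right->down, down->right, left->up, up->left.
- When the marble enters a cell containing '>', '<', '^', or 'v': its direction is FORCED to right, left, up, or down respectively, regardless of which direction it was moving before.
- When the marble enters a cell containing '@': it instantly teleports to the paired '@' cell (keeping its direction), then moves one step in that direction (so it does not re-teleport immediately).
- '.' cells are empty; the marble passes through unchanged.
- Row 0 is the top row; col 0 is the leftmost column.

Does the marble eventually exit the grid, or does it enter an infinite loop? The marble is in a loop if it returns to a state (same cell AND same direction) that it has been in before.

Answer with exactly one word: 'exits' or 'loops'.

Answer: exits

Derivation:
Step 1: enter (4,5), '.' pass, move left to (4,4)
Step 2: enter (4,4), '.' pass, move left to (4,3)
Step 3: enter (4,3), '.' pass, move left to (4,2)
Step 4: enter (4,2), '.' pass, move left to (4,1)
Step 5: enter (4,1), '.' pass, move left to (4,0)
Step 6: enter (4,0), '.' pass, move left to (4,-1)
Step 7: at (4,-1) — EXIT via left edge, pos 4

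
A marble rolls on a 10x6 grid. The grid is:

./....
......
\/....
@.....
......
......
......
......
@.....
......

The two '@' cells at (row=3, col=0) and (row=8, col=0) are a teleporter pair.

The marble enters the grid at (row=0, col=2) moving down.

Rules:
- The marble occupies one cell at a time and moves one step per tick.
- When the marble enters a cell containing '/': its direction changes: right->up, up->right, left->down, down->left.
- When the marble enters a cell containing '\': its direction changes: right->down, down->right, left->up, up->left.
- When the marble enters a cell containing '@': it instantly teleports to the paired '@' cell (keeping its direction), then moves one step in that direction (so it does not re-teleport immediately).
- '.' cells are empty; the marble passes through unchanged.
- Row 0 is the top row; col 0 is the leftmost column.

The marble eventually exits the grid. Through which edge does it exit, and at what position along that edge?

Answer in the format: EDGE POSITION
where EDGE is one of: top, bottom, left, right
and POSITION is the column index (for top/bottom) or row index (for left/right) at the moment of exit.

Answer: bottom 2

Derivation:
Step 1: enter (0,2), '.' pass, move down to (1,2)
Step 2: enter (1,2), '.' pass, move down to (2,2)
Step 3: enter (2,2), '.' pass, move down to (3,2)
Step 4: enter (3,2), '.' pass, move down to (4,2)
Step 5: enter (4,2), '.' pass, move down to (5,2)
Step 6: enter (5,2), '.' pass, move down to (6,2)
Step 7: enter (6,2), '.' pass, move down to (7,2)
Step 8: enter (7,2), '.' pass, move down to (8,2)
Step 9: enter (8,2), '.' pass, move down to (9,2)
Step 10: enter (9,2), '.' pass, move down to (10,2)
Step 11: at (10,2) — EXIT via bottom edge, pos 2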